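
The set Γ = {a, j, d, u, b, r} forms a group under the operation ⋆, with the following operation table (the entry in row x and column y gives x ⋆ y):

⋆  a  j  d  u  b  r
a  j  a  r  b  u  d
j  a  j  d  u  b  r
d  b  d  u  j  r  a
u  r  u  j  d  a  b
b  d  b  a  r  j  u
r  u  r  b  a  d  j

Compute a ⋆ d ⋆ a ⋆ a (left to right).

a ⋆ d = r
r ⋆ a = u
u ⋆ a = r

r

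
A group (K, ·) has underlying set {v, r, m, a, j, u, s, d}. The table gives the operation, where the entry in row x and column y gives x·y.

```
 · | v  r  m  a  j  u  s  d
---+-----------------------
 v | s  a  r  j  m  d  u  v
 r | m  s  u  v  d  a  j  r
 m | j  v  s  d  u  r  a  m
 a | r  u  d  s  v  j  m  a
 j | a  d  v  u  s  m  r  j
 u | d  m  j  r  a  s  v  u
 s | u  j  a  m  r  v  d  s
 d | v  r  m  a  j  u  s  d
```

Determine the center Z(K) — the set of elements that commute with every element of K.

An element z is central iff its row equals its column in the table.
For a: a·u = j ≠ r = u·a, so a ∉ Z.
Checking each element this way leaves Z(K) = {d, s}.

{d, s}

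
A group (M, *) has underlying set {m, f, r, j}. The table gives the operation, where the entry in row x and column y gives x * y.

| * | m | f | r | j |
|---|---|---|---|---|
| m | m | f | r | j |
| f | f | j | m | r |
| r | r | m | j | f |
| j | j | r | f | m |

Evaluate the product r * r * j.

r * r = j
j * j = m

m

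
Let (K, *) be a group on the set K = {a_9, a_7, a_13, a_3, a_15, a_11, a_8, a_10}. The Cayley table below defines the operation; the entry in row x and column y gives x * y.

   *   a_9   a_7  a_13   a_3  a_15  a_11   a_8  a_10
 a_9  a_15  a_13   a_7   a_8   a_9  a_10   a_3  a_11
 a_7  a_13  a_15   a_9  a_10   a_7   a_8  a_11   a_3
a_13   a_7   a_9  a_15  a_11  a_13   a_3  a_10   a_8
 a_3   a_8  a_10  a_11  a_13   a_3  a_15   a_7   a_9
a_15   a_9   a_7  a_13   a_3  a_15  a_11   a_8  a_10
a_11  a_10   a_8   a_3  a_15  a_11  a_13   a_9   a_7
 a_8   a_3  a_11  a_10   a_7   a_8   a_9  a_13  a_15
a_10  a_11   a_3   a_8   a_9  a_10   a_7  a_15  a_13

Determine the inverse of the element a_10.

First locate the identity: row a_15 matches the header, so a_15 is the identity.
Scan row a_10 for a_15: a_10 * a_8 = a_15. Hence a_10^(-1) = a_8.

a_8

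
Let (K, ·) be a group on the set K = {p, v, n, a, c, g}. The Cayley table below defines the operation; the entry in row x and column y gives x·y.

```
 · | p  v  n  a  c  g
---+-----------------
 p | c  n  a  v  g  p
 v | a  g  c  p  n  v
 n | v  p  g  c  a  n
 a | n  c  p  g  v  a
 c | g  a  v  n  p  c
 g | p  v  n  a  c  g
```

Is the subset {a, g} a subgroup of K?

Yes

{a, g} contains the identity g.
Checking products: every product of two elements of {a, g} (read from the table) lies in {a, g}, so the set is closed.
In a finite group, a nonempty closed subset is a subgroup. So {a, g} ≤ K.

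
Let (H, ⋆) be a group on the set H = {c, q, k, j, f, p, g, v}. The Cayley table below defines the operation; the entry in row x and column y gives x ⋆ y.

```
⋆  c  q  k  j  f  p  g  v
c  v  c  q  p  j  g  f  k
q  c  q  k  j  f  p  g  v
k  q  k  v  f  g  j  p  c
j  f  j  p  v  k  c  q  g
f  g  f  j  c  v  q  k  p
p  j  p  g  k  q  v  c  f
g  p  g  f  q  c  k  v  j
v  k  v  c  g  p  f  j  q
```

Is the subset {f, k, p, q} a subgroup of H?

No

p ⋆ p = v, which is not in {f, k, p, q}.
The subset is not closed under ⋆, so it is not a subgroup.
(Structurally, H here is isomorphic to the quaternion group Q_8.)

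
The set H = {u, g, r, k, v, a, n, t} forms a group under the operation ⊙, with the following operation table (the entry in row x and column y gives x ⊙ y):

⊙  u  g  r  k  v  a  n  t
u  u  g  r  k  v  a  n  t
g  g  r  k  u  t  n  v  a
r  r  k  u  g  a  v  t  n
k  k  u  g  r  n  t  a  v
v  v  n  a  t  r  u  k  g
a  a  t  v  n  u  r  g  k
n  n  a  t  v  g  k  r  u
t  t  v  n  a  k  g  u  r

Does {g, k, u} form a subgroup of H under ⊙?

k ⊙ k = r, which is not in {g, k, u}.
The subset is not closed under ⊙, so it is not a subgroup.
(Structurally, H here is isomorphic to the quaternion group Q_8.)

No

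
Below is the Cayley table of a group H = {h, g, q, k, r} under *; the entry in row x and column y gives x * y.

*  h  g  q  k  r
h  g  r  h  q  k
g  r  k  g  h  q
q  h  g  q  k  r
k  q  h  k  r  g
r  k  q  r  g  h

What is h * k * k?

k

h * k = q
q * k = k
(Structurally, H here is isomorphic to the cyclic group Z_5.)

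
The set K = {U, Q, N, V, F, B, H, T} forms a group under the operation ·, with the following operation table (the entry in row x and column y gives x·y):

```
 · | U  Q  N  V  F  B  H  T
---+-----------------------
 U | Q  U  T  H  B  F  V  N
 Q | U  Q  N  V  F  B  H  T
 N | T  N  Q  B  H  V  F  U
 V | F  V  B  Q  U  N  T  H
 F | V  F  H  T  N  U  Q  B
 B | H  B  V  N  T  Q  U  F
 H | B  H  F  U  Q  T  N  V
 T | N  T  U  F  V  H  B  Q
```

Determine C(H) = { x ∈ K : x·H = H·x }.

{F, H, N, Q}

Compare row H with column H entry by entry.
F·H = Q = H·F, so F commutes with H.
B·H = U but H·B = T, so B does not.
Collecting the elements that commute with H: C(H) = {F, H, N, Q}.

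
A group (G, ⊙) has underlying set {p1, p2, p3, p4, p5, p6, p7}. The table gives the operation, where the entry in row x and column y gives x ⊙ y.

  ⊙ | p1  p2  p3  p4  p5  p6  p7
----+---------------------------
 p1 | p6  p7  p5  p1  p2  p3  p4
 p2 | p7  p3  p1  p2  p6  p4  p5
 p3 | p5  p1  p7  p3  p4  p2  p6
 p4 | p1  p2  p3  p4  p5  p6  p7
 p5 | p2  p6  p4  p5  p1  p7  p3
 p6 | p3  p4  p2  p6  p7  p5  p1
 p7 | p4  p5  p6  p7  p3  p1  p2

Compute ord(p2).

7

The identity element is p4 (its row matches the header).
p2^1 = p2
p2^2 = p2 ⊙ p2 = p3
p2^3 = p3 ⊙ p2 = p1
p2^4 = p1 ⊙ p2 = p7
p2^5 = p7 ⊙ p2 = p5
p2^6 = p5 ⊙ p2 = p6
p2^7 = p6 ⊙ p2 = p4
The first power of p2 equal to the identity is p2^7, so ord(p2) = 7.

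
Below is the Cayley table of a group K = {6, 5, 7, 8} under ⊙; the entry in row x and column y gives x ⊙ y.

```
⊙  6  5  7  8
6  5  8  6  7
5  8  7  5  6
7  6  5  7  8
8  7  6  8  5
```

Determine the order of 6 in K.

4

The identity element is 7 (its row matches the header).
6^1 = 6
6^2 = 6 ⊙ 6 = 5
6^3 = 5 ⊙ 6 = 8
6^4 = 8 ⊙ 6 = 7
The first power of 6 equal to the identity is 6^4, so ord(6) = 4.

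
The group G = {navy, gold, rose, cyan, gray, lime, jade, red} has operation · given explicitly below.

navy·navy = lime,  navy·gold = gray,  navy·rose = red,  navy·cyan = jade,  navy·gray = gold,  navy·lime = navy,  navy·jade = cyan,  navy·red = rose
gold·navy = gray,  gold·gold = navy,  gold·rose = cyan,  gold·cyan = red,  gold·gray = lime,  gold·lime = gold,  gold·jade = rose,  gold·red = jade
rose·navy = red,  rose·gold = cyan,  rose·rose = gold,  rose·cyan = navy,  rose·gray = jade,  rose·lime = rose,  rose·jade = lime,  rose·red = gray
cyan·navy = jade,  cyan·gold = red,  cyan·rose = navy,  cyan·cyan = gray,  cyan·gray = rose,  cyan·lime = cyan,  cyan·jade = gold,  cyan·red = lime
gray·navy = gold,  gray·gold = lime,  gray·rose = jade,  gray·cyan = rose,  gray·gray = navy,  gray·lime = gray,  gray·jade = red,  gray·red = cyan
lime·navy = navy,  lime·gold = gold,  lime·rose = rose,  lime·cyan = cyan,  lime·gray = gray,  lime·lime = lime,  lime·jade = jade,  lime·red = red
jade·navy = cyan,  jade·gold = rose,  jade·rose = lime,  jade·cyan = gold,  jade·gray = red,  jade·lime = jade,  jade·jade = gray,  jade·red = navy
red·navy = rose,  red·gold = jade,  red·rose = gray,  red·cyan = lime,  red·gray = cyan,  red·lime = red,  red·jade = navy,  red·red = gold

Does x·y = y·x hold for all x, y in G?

Yes

Check whether the table is symmetric across its main diagonal.
Every entry (row x, col y) equals the entry (row y, col x), so G is abelian.
(In fact G ≅ the cyclic group Z_8.)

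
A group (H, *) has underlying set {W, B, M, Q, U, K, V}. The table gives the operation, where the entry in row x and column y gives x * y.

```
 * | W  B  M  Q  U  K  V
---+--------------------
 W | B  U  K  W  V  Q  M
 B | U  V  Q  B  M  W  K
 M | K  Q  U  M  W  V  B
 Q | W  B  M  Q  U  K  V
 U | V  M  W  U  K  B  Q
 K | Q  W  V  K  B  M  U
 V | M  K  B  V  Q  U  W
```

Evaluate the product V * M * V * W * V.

V

V * M = B
B * V = K
K * W = Q
Q * V = V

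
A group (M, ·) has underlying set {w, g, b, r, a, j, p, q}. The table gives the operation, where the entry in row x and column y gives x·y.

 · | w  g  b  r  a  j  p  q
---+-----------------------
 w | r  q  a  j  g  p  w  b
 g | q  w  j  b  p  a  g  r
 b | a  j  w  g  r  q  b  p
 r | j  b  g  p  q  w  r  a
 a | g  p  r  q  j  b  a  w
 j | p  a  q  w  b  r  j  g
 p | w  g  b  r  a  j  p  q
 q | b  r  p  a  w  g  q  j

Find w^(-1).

First locate the identity: row p matches the header, so p is the identity.
Scan row w for p: w·j = p. Hence w^(-1) = j.

j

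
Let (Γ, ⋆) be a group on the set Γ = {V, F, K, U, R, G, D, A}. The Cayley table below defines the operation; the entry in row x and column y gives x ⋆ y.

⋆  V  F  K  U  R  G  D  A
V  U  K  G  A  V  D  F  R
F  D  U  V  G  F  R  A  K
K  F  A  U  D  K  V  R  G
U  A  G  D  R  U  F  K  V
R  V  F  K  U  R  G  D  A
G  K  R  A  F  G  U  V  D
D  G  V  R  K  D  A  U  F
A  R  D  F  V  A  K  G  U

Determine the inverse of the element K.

D

First locate the identity: row R matches the header, so R is the identity.
Scan row K for R: K ⋆ D = R. Hence K^(-1) = D.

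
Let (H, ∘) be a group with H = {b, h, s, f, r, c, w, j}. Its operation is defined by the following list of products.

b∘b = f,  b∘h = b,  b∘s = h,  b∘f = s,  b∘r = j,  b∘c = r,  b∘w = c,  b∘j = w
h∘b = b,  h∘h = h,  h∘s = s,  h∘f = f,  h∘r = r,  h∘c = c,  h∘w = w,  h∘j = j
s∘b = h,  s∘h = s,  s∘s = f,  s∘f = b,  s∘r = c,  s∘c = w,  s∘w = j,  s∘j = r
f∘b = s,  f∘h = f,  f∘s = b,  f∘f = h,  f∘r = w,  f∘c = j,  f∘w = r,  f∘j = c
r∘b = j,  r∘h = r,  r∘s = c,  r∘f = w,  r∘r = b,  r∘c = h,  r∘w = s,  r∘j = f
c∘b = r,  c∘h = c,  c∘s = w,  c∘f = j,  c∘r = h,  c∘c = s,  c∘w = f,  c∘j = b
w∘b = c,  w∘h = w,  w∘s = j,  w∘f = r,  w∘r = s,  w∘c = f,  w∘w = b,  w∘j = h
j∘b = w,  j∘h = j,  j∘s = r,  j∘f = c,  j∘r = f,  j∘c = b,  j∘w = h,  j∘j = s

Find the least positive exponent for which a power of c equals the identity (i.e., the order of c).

The identity element is h (its row matches the header).
c^1 = c
c^2 = c ∘ c = s
c^3 = s ∘ c = w
c^4 = w ∘ c = f
c^5 = f ∘ c = j
c^6 = j ∘ c = b
c^7 = b ∘ c = r
c^8 = r ∘ c = h
The first power of c equal to the identity is c^8, so ord(c) = 8.

8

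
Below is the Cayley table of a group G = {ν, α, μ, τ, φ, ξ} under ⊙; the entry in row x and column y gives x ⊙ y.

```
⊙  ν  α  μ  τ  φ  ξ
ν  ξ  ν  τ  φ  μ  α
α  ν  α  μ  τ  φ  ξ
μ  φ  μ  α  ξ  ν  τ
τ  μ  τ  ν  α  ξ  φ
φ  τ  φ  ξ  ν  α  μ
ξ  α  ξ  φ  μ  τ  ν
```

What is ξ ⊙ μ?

φ

Read row ξ, column μ: ξ ⊙ μ = φ.
(Structurally, G here is isomorphic to the symmetric group S_3.)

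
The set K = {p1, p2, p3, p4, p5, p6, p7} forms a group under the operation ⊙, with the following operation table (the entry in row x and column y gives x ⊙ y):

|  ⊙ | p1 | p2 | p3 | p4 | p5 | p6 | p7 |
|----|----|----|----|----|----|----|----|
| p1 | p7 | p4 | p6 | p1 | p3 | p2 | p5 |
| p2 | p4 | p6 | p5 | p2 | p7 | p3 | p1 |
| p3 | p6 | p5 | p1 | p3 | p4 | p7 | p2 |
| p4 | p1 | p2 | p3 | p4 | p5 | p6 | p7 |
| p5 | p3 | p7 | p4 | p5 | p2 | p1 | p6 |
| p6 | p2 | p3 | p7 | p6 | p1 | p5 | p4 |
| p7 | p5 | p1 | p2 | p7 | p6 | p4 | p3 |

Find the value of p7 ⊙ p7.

Read row p7, column p7: p7 ⊙ p7 = p3.

p3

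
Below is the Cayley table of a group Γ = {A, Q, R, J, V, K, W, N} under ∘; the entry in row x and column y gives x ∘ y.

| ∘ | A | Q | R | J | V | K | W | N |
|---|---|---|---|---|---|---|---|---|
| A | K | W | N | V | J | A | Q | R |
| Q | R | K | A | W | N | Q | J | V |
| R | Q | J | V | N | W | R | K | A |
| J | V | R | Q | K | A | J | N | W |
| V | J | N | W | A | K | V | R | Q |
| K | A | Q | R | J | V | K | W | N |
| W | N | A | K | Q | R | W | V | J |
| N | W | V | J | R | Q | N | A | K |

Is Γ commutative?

No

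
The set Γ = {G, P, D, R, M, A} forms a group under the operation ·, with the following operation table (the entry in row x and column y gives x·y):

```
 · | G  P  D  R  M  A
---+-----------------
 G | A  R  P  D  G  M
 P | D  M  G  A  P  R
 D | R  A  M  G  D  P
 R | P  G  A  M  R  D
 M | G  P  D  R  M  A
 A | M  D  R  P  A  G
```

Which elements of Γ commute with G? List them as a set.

{A, G, M}

Compare row G with column G entry by entry.
A·G = M = G·A, so A commutes with G.
P·G = D but G·P = R, so P does not.
Collecting the elements that commute with G: C(G) = {A, G, M}.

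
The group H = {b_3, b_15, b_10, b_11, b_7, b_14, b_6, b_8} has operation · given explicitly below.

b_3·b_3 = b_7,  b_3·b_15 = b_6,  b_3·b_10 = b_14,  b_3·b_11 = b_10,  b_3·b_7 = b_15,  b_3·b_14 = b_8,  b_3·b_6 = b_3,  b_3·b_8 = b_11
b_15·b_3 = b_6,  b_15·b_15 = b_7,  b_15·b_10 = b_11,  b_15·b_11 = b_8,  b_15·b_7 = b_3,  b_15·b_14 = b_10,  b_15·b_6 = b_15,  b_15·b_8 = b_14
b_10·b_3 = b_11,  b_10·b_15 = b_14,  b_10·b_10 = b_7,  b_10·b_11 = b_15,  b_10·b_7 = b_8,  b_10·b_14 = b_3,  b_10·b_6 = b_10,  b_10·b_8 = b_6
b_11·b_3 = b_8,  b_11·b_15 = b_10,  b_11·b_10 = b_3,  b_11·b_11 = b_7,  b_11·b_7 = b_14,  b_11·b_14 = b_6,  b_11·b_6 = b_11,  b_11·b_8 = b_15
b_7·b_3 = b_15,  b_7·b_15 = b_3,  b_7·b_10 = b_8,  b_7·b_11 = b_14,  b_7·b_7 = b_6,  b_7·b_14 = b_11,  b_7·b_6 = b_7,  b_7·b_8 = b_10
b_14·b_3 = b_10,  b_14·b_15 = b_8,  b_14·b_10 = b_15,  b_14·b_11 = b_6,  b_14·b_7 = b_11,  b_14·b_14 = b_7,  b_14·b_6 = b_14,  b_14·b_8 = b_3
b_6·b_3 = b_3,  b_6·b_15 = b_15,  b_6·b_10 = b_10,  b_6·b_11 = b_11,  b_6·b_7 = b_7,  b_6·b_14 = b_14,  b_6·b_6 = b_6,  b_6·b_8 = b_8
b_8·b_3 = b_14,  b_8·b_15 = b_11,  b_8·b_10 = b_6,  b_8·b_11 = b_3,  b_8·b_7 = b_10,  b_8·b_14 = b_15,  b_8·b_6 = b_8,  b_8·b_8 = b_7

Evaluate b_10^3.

b_10^1 = b_10
b_10^2 = b_10·b_10 = b_7
b_10^3 = b_7·b_10 = b_8

b_8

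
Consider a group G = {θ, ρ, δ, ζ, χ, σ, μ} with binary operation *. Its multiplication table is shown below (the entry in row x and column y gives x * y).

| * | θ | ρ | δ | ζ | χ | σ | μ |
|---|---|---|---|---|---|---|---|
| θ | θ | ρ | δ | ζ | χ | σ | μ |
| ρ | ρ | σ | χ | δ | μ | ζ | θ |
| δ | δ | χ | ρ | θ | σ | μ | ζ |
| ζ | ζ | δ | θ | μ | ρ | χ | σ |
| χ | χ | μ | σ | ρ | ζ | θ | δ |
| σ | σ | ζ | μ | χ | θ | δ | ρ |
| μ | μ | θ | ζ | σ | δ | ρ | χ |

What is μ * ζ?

σ

Read row μ, column ζ: μ * ζ = σ.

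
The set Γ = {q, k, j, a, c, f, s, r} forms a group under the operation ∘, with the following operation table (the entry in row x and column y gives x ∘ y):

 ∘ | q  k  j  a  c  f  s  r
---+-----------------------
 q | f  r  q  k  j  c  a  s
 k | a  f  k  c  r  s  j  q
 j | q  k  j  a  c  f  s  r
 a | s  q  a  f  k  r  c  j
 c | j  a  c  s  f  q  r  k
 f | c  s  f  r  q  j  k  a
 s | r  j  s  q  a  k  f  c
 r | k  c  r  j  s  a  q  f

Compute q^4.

j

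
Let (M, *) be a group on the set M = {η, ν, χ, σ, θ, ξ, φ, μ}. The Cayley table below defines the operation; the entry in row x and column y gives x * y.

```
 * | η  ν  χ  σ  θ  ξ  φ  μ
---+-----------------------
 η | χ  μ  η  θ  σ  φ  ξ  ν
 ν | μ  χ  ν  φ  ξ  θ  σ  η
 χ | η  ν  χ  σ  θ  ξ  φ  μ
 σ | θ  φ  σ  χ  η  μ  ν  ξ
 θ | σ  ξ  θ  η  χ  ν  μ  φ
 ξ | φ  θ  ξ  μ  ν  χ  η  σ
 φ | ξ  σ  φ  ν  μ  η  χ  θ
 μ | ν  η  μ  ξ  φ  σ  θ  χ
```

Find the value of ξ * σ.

μ

Read row ξ, column σ: ξ * σ = μ.
(Structurally, M here is isomorphic to the elementary abelian group (Z_2)^3.)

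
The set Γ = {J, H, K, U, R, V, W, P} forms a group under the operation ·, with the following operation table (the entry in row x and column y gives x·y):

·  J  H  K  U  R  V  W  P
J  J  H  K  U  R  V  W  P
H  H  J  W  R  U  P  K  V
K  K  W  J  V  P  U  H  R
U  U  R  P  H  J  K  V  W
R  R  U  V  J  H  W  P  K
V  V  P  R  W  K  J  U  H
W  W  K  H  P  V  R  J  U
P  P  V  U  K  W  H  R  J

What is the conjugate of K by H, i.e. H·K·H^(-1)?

The identity is J. In row H, the entry J sits in column H, so H^(-1) = H.
H·K = W
W·H = K
(Structurally, Γ here is isomorphic to the dihedral group D_4.)

K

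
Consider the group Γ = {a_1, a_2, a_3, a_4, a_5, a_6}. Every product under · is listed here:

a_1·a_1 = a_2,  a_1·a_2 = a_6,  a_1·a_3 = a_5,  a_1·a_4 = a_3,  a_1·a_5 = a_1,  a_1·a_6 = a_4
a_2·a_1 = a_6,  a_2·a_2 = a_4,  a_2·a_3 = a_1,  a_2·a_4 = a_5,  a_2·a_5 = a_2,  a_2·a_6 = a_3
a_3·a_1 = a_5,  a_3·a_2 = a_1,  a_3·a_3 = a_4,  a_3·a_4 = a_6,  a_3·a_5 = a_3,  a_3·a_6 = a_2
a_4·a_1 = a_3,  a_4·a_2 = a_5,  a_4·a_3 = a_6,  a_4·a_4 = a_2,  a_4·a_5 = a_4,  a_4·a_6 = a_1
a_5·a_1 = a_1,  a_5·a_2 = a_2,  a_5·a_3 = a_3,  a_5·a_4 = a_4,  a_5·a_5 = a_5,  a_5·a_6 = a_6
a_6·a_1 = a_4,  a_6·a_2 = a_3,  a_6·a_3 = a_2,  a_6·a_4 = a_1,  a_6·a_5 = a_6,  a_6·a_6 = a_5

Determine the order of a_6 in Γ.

The identity element is a_5 (its row matches the header).
a_6^1 = a_6
a_6^2 = a_6·a_6 = a_5
The first power of a_6 equal to the identity is a_6^2, so ord(a_6) = 2.

2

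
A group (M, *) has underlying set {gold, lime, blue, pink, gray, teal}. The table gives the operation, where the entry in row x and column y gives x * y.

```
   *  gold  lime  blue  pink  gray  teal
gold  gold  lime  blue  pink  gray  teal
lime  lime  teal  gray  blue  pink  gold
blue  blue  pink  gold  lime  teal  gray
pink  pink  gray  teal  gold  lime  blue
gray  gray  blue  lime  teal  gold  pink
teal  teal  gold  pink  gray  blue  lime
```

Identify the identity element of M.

The identity e satisfies e * x = x for all x, so its row in the table reproduces the column headers.
Row gold reads: gold, lime, blue, pink, gray, teal — exactly the header order. So gold is the identity.

gold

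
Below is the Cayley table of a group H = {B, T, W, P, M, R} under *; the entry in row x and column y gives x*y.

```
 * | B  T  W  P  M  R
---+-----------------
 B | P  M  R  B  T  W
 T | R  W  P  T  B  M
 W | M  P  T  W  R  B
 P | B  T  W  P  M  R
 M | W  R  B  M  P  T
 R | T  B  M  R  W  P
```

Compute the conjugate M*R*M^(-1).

B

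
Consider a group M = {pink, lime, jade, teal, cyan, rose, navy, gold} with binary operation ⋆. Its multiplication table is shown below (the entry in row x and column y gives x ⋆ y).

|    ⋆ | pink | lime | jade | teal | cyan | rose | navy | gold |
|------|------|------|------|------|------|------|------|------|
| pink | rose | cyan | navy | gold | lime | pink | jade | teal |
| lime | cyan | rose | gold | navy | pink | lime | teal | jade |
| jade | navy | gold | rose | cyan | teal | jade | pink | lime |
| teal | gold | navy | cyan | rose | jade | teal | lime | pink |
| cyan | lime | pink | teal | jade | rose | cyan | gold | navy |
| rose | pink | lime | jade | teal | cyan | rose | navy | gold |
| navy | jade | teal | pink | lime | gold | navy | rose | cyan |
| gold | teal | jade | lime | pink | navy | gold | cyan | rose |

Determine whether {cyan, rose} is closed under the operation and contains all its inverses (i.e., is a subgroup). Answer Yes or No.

{cyan, rose} contains the identity rose.
Checking products: every product of two elements of {cyan, rose} (read from the table) lies in {cyan, rose}, so the set is closed.
In a finite group, a nonempty closed subset is a subgroup. So {cyan, rose} ≤ M.

Yes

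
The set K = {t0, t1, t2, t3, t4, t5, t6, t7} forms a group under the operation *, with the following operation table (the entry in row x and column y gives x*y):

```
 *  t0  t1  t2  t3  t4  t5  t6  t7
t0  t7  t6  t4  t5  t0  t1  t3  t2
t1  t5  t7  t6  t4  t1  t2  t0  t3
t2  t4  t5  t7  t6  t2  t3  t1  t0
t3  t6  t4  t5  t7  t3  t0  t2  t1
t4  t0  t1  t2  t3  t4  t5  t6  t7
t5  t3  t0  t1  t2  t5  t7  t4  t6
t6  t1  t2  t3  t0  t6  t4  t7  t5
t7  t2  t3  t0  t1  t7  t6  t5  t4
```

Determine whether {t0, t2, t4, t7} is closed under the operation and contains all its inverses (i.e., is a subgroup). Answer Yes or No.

Yes

{t0, t2, t4, t7} contains the identity t4.
Checking products: every product of two elements of {t0, t2, t4, t7} (read from the table) lies in {t0, t2, t4, t7}, so the set is closed.
In a finite group, a nonempty closed subset is a subgroup. So {t0, t2, t4, t7} ≤ K.
(Structurally, K here is isomorphic to the quaternion group Q_8.)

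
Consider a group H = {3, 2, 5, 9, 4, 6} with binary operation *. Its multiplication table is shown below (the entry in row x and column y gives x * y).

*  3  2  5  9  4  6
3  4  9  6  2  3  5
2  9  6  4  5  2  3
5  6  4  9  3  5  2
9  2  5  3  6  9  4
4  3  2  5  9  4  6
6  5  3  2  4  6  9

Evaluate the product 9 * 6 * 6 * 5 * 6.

9 * 6 = 4
4 * 6 = 6
6 * 5 = 2
2 * 6 = 3

3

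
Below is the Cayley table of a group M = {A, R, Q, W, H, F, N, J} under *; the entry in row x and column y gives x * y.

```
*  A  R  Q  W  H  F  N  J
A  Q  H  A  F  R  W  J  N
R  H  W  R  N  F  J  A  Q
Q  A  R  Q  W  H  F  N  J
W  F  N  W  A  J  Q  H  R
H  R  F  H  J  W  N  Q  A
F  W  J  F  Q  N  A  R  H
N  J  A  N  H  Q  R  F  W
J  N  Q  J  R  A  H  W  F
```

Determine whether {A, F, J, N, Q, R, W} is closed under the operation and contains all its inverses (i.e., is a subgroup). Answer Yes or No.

No

N * W = H, which is not in {A, F, J, N, Q, R, W}.
The subset is not closed under *, so it is not a subgroup.
(Structurally, M here is isomorphic to the cyclic group Z_8.)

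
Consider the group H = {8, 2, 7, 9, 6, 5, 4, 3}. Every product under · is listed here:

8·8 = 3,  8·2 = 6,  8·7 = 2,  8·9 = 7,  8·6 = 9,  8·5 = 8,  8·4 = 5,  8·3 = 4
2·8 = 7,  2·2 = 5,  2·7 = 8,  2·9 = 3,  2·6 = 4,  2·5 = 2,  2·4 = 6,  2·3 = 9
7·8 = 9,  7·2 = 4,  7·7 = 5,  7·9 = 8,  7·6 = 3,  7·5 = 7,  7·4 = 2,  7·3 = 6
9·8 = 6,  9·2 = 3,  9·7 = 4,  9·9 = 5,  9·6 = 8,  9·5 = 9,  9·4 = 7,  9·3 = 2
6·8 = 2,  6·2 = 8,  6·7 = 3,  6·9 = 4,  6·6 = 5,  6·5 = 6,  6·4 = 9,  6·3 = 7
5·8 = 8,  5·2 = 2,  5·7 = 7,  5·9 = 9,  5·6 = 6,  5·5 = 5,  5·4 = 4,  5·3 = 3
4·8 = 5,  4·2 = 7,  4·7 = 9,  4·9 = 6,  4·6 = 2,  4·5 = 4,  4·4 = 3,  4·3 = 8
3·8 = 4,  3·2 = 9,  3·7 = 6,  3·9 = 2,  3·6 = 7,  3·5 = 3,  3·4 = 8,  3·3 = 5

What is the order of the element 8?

4

The identity element is 5 (its row matches the header).
8^1 = 8
8^2 = 8·8 = 3
8^3 = 3·8 = 4
8^4 = 4·8 = 5
The first power of 8 equal to the identity is 8^4, so ord(8) = 4.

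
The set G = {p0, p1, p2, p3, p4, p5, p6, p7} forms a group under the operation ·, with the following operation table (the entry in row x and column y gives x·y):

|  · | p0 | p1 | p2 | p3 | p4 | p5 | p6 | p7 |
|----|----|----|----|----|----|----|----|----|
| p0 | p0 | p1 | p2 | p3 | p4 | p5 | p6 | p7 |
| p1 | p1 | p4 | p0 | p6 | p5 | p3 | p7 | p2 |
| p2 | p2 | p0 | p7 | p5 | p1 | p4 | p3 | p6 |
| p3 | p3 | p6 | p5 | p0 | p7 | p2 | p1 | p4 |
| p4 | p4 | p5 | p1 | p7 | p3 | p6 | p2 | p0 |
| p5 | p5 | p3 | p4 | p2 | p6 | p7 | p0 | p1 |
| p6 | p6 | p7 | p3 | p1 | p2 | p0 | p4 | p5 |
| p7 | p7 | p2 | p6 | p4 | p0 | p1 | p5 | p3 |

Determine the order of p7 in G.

The identity element is p0 (its row matches the header).
p7^1 = p7
p7^2 = p7·p7 = p3
p7^3 = p3·p7 = p4
p7^4 = p4·p7 = p0
The first power of p7 equal to the identity is p7^4, so ord(p7) = 4.

4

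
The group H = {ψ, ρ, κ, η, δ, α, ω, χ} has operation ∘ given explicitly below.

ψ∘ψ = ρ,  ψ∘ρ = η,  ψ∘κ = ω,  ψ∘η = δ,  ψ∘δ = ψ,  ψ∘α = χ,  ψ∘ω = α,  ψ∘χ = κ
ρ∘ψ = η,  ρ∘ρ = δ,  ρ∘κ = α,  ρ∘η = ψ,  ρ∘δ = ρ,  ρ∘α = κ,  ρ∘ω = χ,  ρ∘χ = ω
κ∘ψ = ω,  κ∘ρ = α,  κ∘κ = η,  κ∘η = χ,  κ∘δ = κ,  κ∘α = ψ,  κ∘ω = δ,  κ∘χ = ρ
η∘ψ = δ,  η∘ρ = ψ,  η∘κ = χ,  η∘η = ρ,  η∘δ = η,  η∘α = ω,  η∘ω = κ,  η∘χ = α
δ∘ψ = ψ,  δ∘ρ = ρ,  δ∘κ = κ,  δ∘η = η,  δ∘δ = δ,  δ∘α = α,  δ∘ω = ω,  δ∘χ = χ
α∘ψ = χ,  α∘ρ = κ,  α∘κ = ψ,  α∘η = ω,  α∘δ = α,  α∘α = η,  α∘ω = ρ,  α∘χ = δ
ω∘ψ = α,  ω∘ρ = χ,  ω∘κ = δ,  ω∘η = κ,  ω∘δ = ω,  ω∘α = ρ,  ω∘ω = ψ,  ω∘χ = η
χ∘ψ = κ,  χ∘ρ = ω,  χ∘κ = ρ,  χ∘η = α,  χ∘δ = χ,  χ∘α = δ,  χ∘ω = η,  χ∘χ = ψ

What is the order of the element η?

The identity element is δ (its row matches the header).
η^1 = η
η^2 = η ∘ η = ρ
η^3 = ρ ∘ η = ψ
η^4 = ψ ∘ η = δ
The first power of η equal to the identity is η^4, so ord(η) = 4.
(Structurally, H here is isomorphic to the cyclic group Z_8.)

4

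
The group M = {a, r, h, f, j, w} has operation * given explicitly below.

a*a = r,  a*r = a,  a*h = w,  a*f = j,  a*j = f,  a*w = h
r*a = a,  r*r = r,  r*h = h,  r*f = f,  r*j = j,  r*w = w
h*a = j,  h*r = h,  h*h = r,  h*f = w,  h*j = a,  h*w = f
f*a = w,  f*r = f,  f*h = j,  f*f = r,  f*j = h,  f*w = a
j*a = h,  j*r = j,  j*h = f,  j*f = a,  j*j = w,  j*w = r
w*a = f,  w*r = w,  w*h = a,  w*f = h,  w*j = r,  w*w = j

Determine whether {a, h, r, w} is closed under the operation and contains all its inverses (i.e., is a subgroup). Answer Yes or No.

No

w*w = j, which is not in {a, h, r, w}.
The subset is not closed under *, so it is not a subgroup.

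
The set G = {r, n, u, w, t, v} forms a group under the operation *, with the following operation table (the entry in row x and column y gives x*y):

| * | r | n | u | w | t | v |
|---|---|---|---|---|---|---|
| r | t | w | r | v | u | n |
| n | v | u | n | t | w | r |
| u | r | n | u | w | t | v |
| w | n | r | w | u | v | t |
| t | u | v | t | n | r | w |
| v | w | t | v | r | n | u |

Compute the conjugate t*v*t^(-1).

The identity is u. In row t, the entry u sits in column r, so t^(-1) = r.
t*v = w
w*r = n

n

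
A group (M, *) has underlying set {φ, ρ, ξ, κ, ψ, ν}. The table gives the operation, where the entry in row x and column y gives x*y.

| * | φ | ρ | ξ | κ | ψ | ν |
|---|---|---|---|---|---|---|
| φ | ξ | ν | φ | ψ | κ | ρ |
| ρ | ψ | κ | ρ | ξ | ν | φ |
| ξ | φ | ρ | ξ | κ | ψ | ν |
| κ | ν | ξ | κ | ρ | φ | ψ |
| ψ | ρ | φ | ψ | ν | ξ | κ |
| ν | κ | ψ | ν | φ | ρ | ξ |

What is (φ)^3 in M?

φ^1 = φ
φ^2 = φ*φ = ξ
φ^3 = ξ*φ = φ

φ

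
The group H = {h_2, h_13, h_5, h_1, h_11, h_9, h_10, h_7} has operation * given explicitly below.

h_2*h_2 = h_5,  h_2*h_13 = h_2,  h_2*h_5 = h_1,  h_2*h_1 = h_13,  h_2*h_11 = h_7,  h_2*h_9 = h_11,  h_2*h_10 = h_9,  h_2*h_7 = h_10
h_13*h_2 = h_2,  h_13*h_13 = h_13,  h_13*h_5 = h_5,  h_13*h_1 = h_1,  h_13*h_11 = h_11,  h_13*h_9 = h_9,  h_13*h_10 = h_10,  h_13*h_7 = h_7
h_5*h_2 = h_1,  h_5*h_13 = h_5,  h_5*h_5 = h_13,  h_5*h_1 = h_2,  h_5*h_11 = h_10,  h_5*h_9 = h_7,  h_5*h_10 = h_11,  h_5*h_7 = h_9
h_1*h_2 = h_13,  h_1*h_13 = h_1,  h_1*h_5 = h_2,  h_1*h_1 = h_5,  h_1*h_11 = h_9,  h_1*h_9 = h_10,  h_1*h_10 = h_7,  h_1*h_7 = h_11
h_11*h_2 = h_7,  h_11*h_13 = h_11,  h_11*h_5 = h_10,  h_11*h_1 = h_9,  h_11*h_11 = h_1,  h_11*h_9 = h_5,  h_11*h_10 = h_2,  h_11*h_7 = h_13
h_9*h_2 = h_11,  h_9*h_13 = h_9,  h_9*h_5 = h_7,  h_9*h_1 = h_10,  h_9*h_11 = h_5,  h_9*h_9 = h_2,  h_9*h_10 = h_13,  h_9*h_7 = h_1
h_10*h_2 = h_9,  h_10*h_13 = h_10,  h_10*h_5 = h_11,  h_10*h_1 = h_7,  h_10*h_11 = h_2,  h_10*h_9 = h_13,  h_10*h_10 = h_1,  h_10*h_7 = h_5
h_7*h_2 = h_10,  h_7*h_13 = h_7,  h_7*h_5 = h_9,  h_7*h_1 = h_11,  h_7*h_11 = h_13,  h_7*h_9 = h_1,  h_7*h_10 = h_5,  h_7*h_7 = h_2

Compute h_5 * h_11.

h_10

Read row h_5, column h_11: h_5 * h_11 = h_10.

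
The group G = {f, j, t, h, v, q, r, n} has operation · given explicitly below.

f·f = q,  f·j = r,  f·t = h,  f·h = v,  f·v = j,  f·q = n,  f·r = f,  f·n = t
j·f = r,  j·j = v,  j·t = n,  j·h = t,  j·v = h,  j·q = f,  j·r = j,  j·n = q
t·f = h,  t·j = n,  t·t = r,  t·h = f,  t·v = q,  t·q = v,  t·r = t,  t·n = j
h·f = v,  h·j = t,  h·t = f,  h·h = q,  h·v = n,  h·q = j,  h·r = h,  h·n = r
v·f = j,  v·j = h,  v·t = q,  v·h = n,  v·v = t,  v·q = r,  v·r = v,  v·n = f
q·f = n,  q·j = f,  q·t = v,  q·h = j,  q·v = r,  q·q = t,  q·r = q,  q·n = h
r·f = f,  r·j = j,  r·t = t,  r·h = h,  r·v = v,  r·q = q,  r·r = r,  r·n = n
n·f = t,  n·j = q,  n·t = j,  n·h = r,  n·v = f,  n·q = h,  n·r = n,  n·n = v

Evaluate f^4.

t

f^1 = f
f^2 = f·f = q
f^3 = q·f = n
f^4 = n·f = t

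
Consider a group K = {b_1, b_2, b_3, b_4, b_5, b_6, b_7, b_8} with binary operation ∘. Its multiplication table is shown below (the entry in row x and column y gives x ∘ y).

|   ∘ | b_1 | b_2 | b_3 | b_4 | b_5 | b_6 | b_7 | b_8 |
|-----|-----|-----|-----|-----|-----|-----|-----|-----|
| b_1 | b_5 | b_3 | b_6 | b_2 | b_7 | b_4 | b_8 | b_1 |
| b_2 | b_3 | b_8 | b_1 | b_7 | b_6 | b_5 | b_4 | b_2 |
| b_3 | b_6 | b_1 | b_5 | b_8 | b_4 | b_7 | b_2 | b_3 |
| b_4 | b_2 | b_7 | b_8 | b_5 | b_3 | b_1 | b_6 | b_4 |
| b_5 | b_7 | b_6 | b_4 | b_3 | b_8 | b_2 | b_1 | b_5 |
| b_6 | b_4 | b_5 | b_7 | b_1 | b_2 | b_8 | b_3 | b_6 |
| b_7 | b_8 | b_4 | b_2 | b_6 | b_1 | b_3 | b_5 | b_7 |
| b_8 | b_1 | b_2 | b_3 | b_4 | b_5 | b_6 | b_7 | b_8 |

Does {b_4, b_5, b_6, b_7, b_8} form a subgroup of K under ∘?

No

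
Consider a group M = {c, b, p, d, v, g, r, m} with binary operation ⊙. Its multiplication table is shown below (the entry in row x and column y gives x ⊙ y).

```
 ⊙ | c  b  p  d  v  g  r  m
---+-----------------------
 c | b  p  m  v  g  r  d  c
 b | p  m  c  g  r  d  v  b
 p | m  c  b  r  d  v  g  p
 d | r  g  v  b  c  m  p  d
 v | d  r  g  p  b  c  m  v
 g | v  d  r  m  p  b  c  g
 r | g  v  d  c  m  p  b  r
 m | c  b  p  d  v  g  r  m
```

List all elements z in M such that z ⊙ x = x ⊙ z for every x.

{b, m}

An element z is central iff its row equals its column in the table.
For r: r ⊙ c = g ≠ d = c ⊙ r, so r ∉ Z.
Checking each element this way leaves Z(M) = {b, m}.
(Structurally, M here is isomorphic to the quaternion group Q_8.)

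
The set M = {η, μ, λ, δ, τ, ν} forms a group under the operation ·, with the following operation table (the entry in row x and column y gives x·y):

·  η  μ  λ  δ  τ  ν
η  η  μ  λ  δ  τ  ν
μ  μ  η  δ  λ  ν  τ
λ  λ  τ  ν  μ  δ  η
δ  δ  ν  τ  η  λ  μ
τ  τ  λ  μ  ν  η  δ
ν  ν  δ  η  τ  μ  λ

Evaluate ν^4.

ν

ν^1 = ν
ν^2 = ν·ν = λ
ν^3 = λ·ν = η
ν^4 = η·ν = ν
(Structurally, M here is isomorphic to the symmetric group S_3.)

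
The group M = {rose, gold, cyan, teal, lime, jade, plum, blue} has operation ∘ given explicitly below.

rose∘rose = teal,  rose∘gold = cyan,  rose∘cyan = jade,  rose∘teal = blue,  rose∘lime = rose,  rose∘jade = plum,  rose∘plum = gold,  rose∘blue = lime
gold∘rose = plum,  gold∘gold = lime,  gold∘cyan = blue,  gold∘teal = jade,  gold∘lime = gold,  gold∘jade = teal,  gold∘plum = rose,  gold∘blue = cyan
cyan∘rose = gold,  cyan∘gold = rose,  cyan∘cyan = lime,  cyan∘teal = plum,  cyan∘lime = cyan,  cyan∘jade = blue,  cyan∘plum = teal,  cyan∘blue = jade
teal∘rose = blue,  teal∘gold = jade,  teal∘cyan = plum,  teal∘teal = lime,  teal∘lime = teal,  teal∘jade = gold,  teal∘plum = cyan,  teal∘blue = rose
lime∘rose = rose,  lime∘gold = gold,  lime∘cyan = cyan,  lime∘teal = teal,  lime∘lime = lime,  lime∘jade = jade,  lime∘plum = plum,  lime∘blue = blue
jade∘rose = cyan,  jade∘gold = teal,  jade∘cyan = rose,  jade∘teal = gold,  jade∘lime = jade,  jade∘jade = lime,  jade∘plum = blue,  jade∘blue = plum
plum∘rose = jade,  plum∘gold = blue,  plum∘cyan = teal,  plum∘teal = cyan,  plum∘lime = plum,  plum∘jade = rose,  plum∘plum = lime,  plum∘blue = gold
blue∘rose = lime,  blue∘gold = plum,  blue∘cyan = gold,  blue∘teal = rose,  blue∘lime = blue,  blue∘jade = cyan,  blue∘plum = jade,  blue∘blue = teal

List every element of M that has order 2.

{cyan, gold, jade, plum, teal}

Identity is lime. Compute the order of each non-identity element by repeated multiplication:
  rose: rose → teal → blue → lime  (order 4)
  gold: gold → lime  (order 2)
  cyan: cyan → lime  (order 2)
  teal: teal → lime  (order 2)
  jade: jade → lime  (order 2)
  plum: plum → lime  (order 2)
  blue: blue → teal → rose → lime  (order 4)
Elements of order 2: {cyan, gold, jade, plum, teal}.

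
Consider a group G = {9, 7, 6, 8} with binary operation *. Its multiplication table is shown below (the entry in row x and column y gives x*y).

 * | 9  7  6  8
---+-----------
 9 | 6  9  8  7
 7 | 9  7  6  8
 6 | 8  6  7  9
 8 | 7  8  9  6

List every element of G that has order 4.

{8, 9}

Identity is 7. Compute the order of each non-identity element by repeated multiplication:
  9: 9 → 6 → 8 → 7  (order 4)
  6: 6 → 7  (order 2)
  8: 8 → 6 → 9 → 7  (order 4)
Elements of order 4: {8, 9}.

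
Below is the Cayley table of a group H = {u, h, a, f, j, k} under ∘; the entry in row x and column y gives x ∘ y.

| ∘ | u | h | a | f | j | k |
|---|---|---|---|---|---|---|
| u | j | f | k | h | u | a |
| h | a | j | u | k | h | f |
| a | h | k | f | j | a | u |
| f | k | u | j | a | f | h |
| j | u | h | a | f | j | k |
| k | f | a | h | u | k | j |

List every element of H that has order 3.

{a, f}

Identity is j. Compute the order of each non-identity element by repeated multiplication:
  u: u → j  (order 2)
  h: h → j  (order 2)
  a: a → f → j  (order 3)
  f: f → a → j  (order 3)
  k: k → j  (order 2)
Elements of order 3: {a, f}.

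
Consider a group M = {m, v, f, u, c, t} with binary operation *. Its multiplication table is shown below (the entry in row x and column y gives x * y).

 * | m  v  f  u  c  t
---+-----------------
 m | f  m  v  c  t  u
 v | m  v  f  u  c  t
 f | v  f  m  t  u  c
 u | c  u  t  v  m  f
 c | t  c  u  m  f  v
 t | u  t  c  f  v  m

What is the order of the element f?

The identity element is v (its row matches the header).
f^1 = f
f^2 = f * f = m
f^3 = m * f = v
The first power of f equal to the identity is f^3, so ord(f) = 3.
(Structurally, M here is isomorphic to the cyclic group Z_6.)

3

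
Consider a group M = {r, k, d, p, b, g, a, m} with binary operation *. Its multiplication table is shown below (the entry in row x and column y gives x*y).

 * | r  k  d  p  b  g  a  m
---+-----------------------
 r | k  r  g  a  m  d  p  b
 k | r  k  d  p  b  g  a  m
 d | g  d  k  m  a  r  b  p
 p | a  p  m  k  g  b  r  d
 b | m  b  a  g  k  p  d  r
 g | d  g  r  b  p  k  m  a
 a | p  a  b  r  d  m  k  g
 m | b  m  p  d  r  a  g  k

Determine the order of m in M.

2

The identity element is k (its row matches the header).
m^1 = m
m^2 = m*m = k
The first power of m equal to the identity is m^2, so ord(m) = 2.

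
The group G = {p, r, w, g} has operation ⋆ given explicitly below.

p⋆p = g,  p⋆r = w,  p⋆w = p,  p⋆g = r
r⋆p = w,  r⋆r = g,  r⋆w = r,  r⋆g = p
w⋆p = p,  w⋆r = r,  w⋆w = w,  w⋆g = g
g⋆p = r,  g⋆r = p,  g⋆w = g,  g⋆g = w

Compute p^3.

p^1 = p
p^2 = p ⋆ p = g
p^3 = g ⋆ p = r
(Structurally, G here is isomorphic to the cyclic group Z_4.)

r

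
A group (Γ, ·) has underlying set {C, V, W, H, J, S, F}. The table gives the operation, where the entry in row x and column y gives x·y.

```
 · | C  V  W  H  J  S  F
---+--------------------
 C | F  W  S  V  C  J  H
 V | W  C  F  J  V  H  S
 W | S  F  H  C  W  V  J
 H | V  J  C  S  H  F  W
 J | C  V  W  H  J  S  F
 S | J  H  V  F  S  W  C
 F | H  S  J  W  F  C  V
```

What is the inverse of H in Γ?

First locate the identity: row J matches the header, so J is the identity.
Scan row H for J: H·V = J. Hence H^(-1) = V.
(Structurally, Γ here is isomorphic to the cyclic group Z_7.)

V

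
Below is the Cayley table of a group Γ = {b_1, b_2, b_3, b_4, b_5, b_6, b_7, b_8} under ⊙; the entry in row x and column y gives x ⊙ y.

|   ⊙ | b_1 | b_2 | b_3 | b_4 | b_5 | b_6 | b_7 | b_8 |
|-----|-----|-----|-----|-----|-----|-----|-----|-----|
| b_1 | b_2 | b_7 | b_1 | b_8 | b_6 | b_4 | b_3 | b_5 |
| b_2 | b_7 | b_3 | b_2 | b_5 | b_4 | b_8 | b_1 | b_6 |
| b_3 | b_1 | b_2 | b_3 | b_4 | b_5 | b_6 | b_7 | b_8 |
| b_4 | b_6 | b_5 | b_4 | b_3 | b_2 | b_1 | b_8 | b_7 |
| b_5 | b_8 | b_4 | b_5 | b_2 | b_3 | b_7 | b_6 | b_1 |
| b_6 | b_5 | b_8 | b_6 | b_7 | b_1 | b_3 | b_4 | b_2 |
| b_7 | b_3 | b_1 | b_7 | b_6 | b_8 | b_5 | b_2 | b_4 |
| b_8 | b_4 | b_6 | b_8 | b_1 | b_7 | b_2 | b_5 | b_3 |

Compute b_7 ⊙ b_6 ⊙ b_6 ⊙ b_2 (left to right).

b_1

b_7 ⊙ b_6 = b_5
b_5 ⊙ b_6 = b_7
b_7 ⊙ b_2 = b_1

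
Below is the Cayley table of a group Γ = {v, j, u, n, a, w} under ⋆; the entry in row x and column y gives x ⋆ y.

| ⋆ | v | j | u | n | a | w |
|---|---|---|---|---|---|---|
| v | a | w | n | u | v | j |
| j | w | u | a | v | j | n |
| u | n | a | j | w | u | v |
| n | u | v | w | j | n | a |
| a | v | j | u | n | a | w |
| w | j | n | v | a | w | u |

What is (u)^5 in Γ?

j

u^1 = u
u^2 = u ⋆ u = j
u^3 = j ⋆ u = a
u^4 = a ⋆ u = u
u^5 = u ⋆ u = j
(Structurally, Γ here is isomorphic to the cyclic group Z_6.)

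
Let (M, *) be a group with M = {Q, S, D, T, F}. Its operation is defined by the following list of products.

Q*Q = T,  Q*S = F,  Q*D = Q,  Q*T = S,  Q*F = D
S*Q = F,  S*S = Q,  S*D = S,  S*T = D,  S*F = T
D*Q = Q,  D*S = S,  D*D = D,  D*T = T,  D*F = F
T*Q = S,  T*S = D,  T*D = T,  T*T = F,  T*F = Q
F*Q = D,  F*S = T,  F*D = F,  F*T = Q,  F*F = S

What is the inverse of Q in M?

F

First locate the identity: row D matches the header, so D is the identity.
Scan row Q for D: Q * F = D. Hence Q^(-1) = F.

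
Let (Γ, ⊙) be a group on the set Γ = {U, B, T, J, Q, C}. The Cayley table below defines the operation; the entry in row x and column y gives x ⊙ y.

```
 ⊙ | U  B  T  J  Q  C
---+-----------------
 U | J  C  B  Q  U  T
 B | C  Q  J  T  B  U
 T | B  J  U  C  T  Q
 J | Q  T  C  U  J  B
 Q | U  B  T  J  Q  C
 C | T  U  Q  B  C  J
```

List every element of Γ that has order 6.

Identity is Q. Compute the order of each non-identity element by repeated multiplication:
  U: U → J → Q  (order 3)
  B: B → Q  (order 2)
  T: T → U → B → J → C → Q  (order 6)
  J: J → U → Q  (order 3)
  C: C → J → B → U → T → Q  (order 6)
Elements of order 6: {C, T}.

{C, T}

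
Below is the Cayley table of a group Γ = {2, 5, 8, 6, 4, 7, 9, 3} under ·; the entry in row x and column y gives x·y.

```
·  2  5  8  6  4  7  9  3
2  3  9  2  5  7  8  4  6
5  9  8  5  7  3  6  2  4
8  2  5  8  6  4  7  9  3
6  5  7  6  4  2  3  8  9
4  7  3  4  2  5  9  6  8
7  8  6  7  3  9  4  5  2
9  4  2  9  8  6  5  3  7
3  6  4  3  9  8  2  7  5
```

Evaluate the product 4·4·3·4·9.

4·4 = 5
5·3 = 4
4·4 = 5
5·9 = 2

2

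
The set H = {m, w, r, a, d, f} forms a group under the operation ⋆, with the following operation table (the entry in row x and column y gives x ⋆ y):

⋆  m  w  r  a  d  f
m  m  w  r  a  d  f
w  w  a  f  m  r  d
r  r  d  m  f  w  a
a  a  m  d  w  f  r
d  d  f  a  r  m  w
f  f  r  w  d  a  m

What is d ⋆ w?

Read row d, column w: d ⋆ w = f.
(Structurally, H here is isomorphic to the symmetric group S_3.)

f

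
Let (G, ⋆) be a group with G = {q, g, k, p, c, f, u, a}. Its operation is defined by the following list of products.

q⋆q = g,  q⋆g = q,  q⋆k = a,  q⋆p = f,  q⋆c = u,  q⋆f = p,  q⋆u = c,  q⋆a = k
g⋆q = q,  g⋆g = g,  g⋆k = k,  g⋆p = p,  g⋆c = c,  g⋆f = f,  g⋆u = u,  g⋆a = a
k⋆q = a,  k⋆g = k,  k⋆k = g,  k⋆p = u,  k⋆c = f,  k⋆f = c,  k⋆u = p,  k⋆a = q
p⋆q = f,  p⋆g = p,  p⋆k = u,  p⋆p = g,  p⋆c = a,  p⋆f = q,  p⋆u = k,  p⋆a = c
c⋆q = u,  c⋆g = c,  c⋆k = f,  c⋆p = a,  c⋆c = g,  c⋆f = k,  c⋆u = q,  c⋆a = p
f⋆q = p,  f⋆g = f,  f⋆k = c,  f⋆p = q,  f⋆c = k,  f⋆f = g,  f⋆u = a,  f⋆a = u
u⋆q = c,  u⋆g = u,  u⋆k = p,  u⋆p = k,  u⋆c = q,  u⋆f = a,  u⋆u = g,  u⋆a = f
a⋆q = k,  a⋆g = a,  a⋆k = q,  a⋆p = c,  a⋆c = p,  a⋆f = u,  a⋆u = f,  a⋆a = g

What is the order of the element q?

2

The identity element is g (its row matches the header).
q^1 = q
q^2 = q ⋆ q = g
The first power of q equal to the identity is q^2, so ord(q) = 2.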